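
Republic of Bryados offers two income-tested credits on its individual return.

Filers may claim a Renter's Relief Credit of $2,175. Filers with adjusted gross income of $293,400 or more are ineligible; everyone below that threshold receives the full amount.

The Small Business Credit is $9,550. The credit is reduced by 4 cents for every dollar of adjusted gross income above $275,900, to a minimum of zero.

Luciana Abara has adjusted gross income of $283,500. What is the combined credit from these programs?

Renter's Relief Credit: $283,500 is below the $293,400 cutoff, so the full $2,175 applies.
Small Business Credit: 4% of the $7,600 excess over $275,900 is $304; credit = $9,550 − $304 = $9,246.
Total: $2,175 + $9,246 = $11,421.

$11,421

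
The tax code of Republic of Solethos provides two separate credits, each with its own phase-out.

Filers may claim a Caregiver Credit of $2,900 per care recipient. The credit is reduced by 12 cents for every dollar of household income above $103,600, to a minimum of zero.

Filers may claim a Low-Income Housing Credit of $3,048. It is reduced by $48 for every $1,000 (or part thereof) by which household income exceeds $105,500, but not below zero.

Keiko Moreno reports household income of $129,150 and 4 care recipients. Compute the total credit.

Caregiver Credit: base = 4 × $2,900 = $11,600. 12% of the $25,550 excess over $103,600 is $3,066; credit = $11,600 − $3,066 = $8,534.
Low-Income Housing Credit: income exceeds $105,500 by $23,650, which is 24 full-or-partial $1,000 increments; reduction = 24 × $48 = $1,152, leaving $1,896.
Total: $8,534 + $1,896 = $10,430.

$10,430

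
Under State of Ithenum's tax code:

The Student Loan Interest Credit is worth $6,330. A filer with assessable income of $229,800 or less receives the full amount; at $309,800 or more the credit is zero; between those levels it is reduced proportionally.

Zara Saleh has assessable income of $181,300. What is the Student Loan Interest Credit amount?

$6,330

Student Loan Interest Credit: $181,300 is at or below the $229,800 threshold, so the full $6,330 applies.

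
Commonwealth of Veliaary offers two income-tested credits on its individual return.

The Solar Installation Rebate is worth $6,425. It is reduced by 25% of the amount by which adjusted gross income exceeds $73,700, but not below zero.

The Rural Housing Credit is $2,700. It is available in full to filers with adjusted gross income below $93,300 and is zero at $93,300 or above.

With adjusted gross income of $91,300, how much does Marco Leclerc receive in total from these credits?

Solar Installation Rebate: 25% of the $17,600 excess over $73,700 is $4,400; credit = $6,425 − $4,400 = $2,025.
Rural Housing Credit: $91,300 is below the $93,300 cutoff, so the full $2,700 applies.
Total: $2,025 + $2,700 = $4,725.

$4,725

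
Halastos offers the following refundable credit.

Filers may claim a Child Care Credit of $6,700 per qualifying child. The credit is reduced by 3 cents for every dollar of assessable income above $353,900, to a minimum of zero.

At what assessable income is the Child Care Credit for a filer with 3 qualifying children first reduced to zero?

Full credit = 3 × $6,700 = $20,100.
The credit falls by 3% of each dollar above $353,900, so it reaches zero when the excess is $20,100 / 3% = $670,000: income = $353,900 + $670,000 = $1,023,900.

$1,023,900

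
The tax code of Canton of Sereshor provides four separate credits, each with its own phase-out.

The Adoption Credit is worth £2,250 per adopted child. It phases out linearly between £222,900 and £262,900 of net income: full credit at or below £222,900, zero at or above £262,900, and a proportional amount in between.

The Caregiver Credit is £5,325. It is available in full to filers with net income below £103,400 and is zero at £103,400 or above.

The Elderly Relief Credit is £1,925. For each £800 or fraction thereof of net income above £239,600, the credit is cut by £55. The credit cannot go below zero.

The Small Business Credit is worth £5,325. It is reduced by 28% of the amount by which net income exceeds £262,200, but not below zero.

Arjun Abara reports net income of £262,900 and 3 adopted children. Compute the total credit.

Adoption Credit: base = 3 × £2,250 = £6,750. £262,900 is at or above £262,900, so the credit is £0.
Caregiver Credit: £262,900 meets or exceeds the £103,400 cutoff, so the credit is £0.
Elderly Relief Credit: income exceeds £239,600 by £23,300, which is 30 full-or-partial £800 increments; reduction = 30 × £55 = £1,650, leaving £275.
Small Business Credit: 28% of the £700 excess over £262,200 is £196; credit = £5,325 − £196 = £5,129.
Total: £0 + £0 + £275 + £5,129 = £5,404.

£5,404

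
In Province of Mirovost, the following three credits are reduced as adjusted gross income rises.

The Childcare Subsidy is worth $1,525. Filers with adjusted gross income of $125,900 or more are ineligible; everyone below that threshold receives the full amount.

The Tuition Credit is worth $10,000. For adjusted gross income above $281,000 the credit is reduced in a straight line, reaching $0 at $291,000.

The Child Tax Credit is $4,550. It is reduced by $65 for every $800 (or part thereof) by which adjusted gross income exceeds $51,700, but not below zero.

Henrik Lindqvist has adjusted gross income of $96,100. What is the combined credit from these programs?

$12,435

Childcare Subsidy: $96,100 is below the $125,900 cutoff, so the full $1,525 applies.
Tuition Credit: $96,100 is at or below the $281,000 threshold, so the full $10,000 applies.
Child Tax Credit: income exceeds $51,700 by $44,400, which is 56 full-or-partial $800 increments; reduction = 56 × $65 = $3,640, leaving $910.
Total: $1,525 + $10,000 + $910 = $12,435.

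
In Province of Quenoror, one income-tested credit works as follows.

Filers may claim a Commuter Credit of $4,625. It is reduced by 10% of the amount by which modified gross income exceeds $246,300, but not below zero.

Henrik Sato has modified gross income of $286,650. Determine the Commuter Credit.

$590

Commuter Credit: 10% of the $40,350 excess over $246,300 is $4,035; credit = $4,625 − $4,035 = $590.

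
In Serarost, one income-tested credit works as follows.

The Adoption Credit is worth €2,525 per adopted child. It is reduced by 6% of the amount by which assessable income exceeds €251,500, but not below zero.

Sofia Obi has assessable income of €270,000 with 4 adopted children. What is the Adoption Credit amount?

Adoption Credit: base = 4 × €2,525 = €10,100. 6% of the €18,500 excess over €251,500 is €1,110; credit = €10,100 − €1,110 = €8,990.

€8,990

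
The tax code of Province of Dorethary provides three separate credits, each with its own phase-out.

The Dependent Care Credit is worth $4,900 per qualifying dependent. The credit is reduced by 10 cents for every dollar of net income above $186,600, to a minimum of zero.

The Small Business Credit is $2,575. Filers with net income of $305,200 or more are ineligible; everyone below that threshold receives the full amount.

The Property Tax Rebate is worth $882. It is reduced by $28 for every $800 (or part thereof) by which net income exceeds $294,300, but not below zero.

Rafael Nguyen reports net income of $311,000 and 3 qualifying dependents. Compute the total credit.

Dependent Care Credit: base = 3 × $4,900 = $14,700. 10% of the $124,400 excess over $186,600 is $12,440; credit = $14,700 − $12,440 = $2,260.
Small Business Credit: $311,000 meets or exceeds the $305,200 cutoff, so the credit is $0.
Property Tax Rebate: income exceeds $294,300 by $16,700, which is 21 full-or-partial $800 increments; reduction = 21 × $28 = $588, leaving $294.
Total: $2,260 + $0 + $294 = $2,554.

$2,554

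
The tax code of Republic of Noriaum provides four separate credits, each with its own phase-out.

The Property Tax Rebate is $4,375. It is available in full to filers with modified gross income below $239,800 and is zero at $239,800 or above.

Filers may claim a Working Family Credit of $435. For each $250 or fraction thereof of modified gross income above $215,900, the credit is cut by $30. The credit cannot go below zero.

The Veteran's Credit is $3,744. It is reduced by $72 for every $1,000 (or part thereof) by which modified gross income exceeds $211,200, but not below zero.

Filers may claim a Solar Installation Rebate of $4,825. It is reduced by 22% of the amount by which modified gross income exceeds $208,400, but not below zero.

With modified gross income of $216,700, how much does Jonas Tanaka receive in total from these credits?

$11,001

Property Tax Rebate: $216,700 is below the $239,800 cutoff, so the full $4,375 applies.
Working Family Credit: income exceeds $215,900 by $800, which is 4 full-or-partial $250 increments; reduction = 4 × $30 = $120, leaving $315.
Veteran's Credit: income exceeds $211,200 by $5,500, which is 6 full-or-partial $1,000 increments; reduction = 6 × $72 = $432, leaving $3,312.
Solar Installation Rebate: 22% of the $8,300 excess over $208,400 is $1,826; credit = $4,825 − $1,826 = $2,999.
Total: $4,375 + $315 + $3,312 + $2,999 = $11,001.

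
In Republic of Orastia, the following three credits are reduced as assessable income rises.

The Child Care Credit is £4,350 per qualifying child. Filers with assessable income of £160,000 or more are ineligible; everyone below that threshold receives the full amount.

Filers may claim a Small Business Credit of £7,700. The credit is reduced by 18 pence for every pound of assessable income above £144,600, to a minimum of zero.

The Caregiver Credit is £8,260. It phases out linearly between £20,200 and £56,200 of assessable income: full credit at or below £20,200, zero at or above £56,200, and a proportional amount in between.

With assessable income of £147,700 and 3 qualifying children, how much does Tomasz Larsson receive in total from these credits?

£20,192

Child Care Credit: base = 3 × £4,350 = £13,050. £147,700 is below the £160,000 cutoff, so the full £13,050 applies.
Small Business Credit: 18% of the £3,100 excess over £144,600 is £558; credit = £7,700 − £558 = £7,142.
Caregiver Credit: £147,700 is at or above £56,200, so the credit is £0.
Total: £13,050 + £7,142 + £0 = £20,192.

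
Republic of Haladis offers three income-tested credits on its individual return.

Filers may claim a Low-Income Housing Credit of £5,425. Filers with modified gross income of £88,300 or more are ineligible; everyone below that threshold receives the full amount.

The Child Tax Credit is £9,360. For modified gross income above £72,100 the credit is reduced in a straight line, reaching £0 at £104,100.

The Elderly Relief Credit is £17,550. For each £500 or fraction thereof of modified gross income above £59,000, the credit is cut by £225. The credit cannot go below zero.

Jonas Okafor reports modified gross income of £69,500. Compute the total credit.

£27,610

Low-Income Housing Credit: £69,500 is below the £88,300 cutoff, so the full £5,425 applies.
Child Tax Credit: £69,500 is at or below the £72,100 threshold, so the full £9,360 applies.
Elderly Relief Credit: income exceeds £59,000 by £10,500, which is 21 full-or-partial £500 increments; reduction = 21 × £225 = £4,725, leaving £12,825.
Total: £5,425 + £9,360 + £12,825 = £27,610.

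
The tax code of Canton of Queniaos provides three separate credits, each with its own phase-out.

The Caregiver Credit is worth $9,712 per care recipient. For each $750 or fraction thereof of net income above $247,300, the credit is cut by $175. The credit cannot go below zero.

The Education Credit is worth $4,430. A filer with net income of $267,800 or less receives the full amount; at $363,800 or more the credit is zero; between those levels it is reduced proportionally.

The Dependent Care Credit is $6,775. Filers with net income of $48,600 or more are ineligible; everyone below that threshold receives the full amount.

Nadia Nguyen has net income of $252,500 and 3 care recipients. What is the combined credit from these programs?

$32,341

Caregiver Credit: base = 3 × $9,712 = $29,136. income exceeds $247,300 by $5,200, which is 7 full-or-partial $750 increments; reduction = 7 × $175 = $1,225, leaving $27,911.
Education Credit: $252,500 is at or below the $267,800 threshold, so the full $4,430 applies.
Dependent Care Credit: $252,500 meets or exceeds the $48,600 cutoff, so the credit is $0.
Total: $27,911 + $4,430 + $0 = $32,341.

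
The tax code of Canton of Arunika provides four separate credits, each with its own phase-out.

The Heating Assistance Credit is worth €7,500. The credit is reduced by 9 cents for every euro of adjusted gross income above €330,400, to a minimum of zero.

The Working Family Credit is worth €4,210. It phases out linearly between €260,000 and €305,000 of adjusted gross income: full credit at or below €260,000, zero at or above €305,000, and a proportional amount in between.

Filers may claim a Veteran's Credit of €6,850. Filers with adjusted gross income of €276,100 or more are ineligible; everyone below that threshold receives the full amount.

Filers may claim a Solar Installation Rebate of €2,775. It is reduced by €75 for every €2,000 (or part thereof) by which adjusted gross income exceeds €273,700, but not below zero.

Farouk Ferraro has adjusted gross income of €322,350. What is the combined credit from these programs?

Heating Assistance Credit: €322,350 is at or below the €330,400 threshold, so the full €7,500 applies.
Working Family Credit: €322,350 is at or above €305,000, so the credit is €0.
Veteran's Credit: €322,350 meets or exceeds the €276,100 cutoff, so the credit is €0.
Solar Installation Rebate: income exceeds €273,700 by €48,650, which is 25 full-or-partial €2,000 increments; reduction = 25 × €75 = €1,875, leaving €900.
Total: €7,500 + €0 + €0 + €900 = €8,400.

€8,400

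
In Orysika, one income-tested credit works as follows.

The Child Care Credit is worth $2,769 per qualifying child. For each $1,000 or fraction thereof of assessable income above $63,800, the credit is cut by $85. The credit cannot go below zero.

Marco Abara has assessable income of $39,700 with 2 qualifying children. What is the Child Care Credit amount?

Child Care Credit: base = 2 × $2,769 = $5,538. $39,700 is at or below the $63,800 threshold, so the full $5,538 applies.

$5,538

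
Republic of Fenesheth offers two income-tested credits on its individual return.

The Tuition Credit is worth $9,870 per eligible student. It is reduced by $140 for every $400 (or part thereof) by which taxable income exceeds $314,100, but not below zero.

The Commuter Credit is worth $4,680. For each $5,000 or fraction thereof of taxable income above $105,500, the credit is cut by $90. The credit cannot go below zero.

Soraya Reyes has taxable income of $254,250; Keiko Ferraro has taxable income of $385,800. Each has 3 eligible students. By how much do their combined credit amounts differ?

Soraya ($254,250): Tuition Credit: base = 3 × $9,870 = $29,610. $254,250 is at or below the $314,100 threshold, so the full $29,610 applies. Commuter Credit: income exceeds $105,500 by $148,750, which is 30 full-or-partial $5,000 increments; reduction = 30 × $90 = $2,700, leaving $1,980. total $29,610 + $1,980 = $31,590
Keiko ($385,800): Tuition Credit: base = 3 × $9,870 = $29,610. income exceeds $314,100 by $71,700, which is 180 full-or-partial $400 increments; reduction = 180 × $140 = $25,200, leaving $4,410. Commuter Credit: income exceeds $105,500 by $280,300 → 57 increments × $90 = $5,130 ≥ base, so the credit is $0. total $4,410 + $0 = $4,410
Difference: |$31,590 − $4,410| = $27,180.

$27,180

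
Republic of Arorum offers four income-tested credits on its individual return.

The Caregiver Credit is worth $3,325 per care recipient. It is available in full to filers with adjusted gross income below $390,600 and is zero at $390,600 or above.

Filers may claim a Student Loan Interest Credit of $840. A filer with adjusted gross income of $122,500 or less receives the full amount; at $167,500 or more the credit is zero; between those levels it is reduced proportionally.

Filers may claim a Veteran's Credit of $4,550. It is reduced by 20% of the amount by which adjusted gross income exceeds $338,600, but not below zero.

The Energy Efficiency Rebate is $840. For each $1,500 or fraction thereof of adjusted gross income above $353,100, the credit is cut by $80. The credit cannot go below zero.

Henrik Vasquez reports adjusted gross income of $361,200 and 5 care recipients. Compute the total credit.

$17,015

Caregiver Credit: base = 5 × $3,325 = $16,625. $361,200 is below the $390,600 cutoff, so the full $16,625 applies.
Student Loan Interest Credit: $361,200 is at or above $167,500, so the credit is $0.
Veteran's Credit: 20% of the $22,600 excess over $338,600 is $4,520; credit = $4,550 − $4,520 = $30.
Energy Efficiency Rebate: income exceeds $353,100 by $8,100, which is 6 full-or-partial $1,500 increments; reduction = 6 × $80 = $480, leaving $360.
Total: $16,625 + $0 + $30 + $360 = $17,015.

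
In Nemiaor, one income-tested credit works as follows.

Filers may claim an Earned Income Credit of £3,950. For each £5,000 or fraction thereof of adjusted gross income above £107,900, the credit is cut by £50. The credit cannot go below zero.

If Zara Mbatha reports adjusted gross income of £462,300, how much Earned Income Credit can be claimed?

Earned Income Credit: income exceeds £107,900 by £354,400, which is 71 full-or-partial £5,000 increments; reduction = 71 × £50 = £3,550, leaving £400.

£400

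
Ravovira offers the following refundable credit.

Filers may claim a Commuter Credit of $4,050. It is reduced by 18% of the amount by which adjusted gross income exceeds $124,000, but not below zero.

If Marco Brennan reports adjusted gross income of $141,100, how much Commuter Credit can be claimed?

Commuter Credit: 18% of the $17,100 excess over $124,000 is $3,078; credit = $4,050 − $3,078 = $972.

$972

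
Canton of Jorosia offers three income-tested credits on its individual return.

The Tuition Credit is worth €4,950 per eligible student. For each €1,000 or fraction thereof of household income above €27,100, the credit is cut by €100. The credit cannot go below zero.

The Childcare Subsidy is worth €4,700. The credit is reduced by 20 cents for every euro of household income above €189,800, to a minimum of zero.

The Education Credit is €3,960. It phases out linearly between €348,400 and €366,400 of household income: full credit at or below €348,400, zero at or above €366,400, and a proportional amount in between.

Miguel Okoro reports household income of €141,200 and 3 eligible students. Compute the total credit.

€12,010

Tuition Credit: base = 3 × €4,950 = €14,850. income exceeds €27,100 by €114,100, which is 115 full-or-partial €1,000 increments; reduction = 115 × €100 = €11,500, leaving €3,350.
Childcare Subsidy: €141,200 is at or below the €189,800 threshold, so the full €4,700 applies.
Education Credit: €141,200 is at or below the €348,400 threshold, so the full €3,960 applies.
Total: €3,350 + €4,700 + €3,960 = €12,010.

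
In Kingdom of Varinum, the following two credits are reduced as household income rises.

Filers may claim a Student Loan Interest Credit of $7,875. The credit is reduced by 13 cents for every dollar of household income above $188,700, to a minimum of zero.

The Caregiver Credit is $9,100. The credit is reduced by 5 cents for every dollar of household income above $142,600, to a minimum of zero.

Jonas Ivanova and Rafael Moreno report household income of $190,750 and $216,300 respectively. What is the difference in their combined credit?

$4,599

Jonas ($190,750): Student Loan Interest Credit: 13% of the $2,050 excess over $188,700 is $266.50; credit = $7,875 − $266.50 = $7,608.50. Caregiver Credit: 5% of the $48,150 excess over $142,600 is $2,407.50; credit = $9,100 − $2,407.50 = $6,692.50. total $7,608.50 + $6,692.50 = $14,301
Rafael ($216,300): Student Loan Interest Credit: 13% of the $27,600 excess over $188,700 is $3,588; credit = $7,875 − $3,588 = $4,287. Caregiver Credit: 5% of the $73,700 excess over $142,600 is $3,685; credit = $9,100 − $3,685 = $5,415. total $4,287 + $5,415 = $9,702
Difference: |$14,301 − $9,702| = $4,599.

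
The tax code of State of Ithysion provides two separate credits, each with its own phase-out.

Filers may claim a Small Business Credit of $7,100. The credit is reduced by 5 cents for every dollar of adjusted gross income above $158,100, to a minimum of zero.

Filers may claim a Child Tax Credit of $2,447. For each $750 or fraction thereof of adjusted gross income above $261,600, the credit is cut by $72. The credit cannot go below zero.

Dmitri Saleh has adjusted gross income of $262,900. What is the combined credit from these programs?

Small Business Credit: 5% of the $104,800 excess over $158,100 is $5,240; credit = $7,100 − $5,240 = $1,860.
Child Tax Credit: income exceeds $261,600 by $1,300, which is 2 full-or-partial $750 increments; reduction = 2 × $72 = $144, leaving $2,303.
Total: $1,860 + $2,303 = $4,163.

$4,163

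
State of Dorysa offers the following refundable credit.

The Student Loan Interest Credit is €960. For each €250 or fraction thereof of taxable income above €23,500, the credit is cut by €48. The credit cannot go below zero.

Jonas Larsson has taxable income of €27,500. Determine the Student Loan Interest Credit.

€192

Student Loan Interest Credit: income exceeds €23,500 by €4,000, which is 16 full-or-partial €250 increments; reduction = 16 × €48 = €768, leaving €192.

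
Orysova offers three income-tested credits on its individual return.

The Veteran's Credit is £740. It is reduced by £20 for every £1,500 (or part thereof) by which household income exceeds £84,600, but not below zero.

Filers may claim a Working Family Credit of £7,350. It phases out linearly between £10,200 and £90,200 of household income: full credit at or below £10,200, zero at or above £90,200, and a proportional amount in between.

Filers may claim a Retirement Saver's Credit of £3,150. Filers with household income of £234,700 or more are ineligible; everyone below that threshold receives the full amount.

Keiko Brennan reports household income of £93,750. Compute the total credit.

Veteran's Credit: income exceeds £84,600 by £9,150, which is 7 full-or-partial £1,500 increments; reduction = 7 × £20 = £140, leaving £600.
Working Family Credit: £93,750 is at or above £90,200, so the credit is £0.
Retirement Saver's Credit: £93,750 is below the £234,700 cutoff, so the full £3,150 applies.
Total: £600 + £0 + £3,150 = £3,750.

£3,750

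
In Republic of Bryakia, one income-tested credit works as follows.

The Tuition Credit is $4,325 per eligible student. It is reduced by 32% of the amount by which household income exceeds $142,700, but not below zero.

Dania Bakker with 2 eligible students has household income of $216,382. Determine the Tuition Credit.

$0

Tuition Credit: base = 2 × $4,325 = $8,650. 32% of the $73,682 excess over $142,700 is $23,578.24 ≥ base, so the credit is $0.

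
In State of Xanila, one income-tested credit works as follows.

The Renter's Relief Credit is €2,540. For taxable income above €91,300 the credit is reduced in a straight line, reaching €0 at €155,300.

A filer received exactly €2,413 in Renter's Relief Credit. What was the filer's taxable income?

€94,500

€2,413 is 2,413/2,540 of the full €2,540, so 127/2,540 of the €64,000 range has been used: income = €91,300 + €64,000 × 127/2,540 = €94,500.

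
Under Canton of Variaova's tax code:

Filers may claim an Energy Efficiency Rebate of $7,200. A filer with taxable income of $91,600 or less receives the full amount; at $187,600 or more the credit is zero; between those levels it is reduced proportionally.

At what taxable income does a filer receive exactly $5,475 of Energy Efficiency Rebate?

$114,600

$5,475 is 5,475/7,200 of the full $7,200, so 1,725/7,200 of the $96,000 range has been used: income = $91,600 + $96,000 × 1,725/7,200 = $114,600.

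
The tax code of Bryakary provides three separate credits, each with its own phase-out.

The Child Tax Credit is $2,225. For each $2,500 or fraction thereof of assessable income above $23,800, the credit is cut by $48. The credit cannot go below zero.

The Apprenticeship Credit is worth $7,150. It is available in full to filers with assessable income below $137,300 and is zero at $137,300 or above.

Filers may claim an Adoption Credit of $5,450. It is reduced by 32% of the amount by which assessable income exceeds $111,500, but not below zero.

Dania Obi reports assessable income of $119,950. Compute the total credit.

$10,249

Child Tax Credit: income exceeds $23,800 by $96,150, which is 39 full-or-partial $2,500 increments; reduction = 39 × $48 = $1,872, leaving $353.
Apprenticeship Credit: $119,950 is below the $137,300 cutoff, so the full $7,150 applies.
Adoption Credit: 32% of the $8,450 excess over $111,500 is $2,704; credit = $5,450 − $2,704 = $2,746.
Total: $353 + $7,150 + $2,746 = $10,249.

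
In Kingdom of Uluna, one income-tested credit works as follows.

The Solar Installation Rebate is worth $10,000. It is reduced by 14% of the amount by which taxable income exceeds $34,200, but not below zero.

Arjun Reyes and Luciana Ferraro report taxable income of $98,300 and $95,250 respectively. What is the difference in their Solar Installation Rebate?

$427

Arjun ($98,300): Solar Installation Rebate: 14% of the $64,100 excess over $34,200 is $8,974; credit = $10,000 − $8,974 = $1,026.
Luciana ($95,250): Solar Installation Rebate: 14% of the $61,050 excess over $34,200 is $8,547; credit = $10,000 − $8,547 = $1,453.
Difference: |$1,026 − $1,453| = $427.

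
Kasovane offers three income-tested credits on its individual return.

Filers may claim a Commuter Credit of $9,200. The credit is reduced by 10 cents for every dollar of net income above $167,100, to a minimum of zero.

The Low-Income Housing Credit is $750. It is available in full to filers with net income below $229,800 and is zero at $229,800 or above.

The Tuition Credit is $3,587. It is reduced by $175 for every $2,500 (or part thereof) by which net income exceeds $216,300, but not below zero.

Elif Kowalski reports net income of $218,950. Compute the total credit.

Commuter Credit: 10% of the $51,850 excess over $167,100 is $5,185; credit = $9,200 − $5,185 = $4,015.
Low-Income Housing Credit: $218,950 is below the $229,800 cutoff, so the full $750 applies.
Tuition Credit: income exceeds $216,300 by $2,650, which is 2 full-or-partial $2,500 increments; reduction = 2 × $175 = $350, leaving $3,237.
Total: $4,015 + $750 + $3,237 = $8,002.

$8,002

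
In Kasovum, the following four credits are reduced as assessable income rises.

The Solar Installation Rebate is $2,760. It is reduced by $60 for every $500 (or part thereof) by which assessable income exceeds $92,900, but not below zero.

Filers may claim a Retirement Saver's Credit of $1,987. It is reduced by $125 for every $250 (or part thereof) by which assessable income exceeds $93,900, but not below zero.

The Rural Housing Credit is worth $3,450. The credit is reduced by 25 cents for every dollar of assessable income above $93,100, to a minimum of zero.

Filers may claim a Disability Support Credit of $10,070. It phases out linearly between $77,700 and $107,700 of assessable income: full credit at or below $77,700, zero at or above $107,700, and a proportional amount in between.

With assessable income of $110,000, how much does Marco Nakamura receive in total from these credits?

$660

Solar Installation Rebate: income exceeds $92,900 by $17,100, which is 35 full-or-partial $500 increments; reduction = 35 × $60 = $2,100, leaving $660.
Retirement Saver's Credit: income exceeds $93,900 by $16,100 → 65 increments × $125 = $8,125 ≥ base, so the credit is $0.
Rural Housing Credit: 25% of the $16,900 excess over $93,100 is $4,225 ≥ base, so the credit is $0.
Disability Support Credit: $110,000 is at or above $107,700, so the credit is $0.
Total: $660 + $0 + $0 + $0 = $660.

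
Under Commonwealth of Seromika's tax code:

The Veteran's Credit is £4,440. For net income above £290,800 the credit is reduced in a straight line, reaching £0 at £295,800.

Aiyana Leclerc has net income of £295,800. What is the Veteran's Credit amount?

Veteran's Credit: £295,800 is at or above £295,800, so the credit is £0.

£0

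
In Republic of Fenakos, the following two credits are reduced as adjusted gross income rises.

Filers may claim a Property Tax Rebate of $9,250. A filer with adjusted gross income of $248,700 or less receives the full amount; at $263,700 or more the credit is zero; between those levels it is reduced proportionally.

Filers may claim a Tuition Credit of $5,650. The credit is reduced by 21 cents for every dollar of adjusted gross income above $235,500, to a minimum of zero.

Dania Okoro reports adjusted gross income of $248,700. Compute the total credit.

Property Tax Rebate: $248,700 is at or below the $248,700 threshold, so the full $9,250 applies.
Tuition Credit: 21% of the $13,200 excess over $235,500 is $2,772; credit = $5,650 − $2,772 = $2,878.
Total: $9,250 + $2,878 = $12,128.

$12,128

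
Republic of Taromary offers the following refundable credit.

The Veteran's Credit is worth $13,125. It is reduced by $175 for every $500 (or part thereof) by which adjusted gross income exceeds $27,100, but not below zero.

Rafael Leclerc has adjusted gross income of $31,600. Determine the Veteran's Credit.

Veteran's Credit: income exceeds $27,100 by $4,500, which is 9 full-or-partial $500 increments; reduction = 9 × $175 = $1,575, leaving $11,550.

$11,550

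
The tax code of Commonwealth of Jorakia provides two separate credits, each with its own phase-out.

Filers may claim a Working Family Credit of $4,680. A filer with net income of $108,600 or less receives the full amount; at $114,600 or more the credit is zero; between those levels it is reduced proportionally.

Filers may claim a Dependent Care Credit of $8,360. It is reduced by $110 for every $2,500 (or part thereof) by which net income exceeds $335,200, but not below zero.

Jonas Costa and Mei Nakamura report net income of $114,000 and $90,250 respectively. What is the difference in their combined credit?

$4,212

Jonas ($114,000): Working Family Credit: $114,000 is $5,400 into a $6,000 phase-out range, leaving 600/6,000 of the credit: $4,680 × 600/6,000 = $468. Dependent Care Credit: $114,000 is at or below the $335,200 threshold, so the full $8,360 applies. total $468 + $8,360 = $8,828
Mei ($90,250): Working Family Credit: $90,250 is at or below the $108,600 threshold, so the full $4,680 applies. Dependent Care Credit: $90,250 is at or below the $335,200 threshold, so the full $8,360 applies. total $4,680 + $8,360 = $13,040
Difference: |$8,828 − $13,040| = $4,212.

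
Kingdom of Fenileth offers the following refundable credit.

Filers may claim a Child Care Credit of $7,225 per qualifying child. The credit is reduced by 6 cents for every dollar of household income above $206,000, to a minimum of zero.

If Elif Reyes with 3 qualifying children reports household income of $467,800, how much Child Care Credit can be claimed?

$5,967

Child Care Credit: base = 3 × $7,225 = $21,675. 6% of the $261,800 excess over $206,000 is $15,708; credit = $21,675 − $15,708 = $5,967.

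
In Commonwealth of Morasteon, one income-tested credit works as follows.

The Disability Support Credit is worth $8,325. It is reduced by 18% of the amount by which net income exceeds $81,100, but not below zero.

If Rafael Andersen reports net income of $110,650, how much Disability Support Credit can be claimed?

$3,006

Disability Support Credit: 18% of the $29,550 excess over $81,100 is $5,319; credit = $8,325 − $5,319 = $3,006.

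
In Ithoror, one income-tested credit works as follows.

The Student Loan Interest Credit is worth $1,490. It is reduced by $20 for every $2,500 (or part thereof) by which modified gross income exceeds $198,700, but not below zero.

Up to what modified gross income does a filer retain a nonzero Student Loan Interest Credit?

$383,700

After 74 increments the reduction is 74 × $20 = $1,480, leaving $10; one more increment wipes it out. Increment 74 ends at excess 74 × $2,500 = $185,000, so the highest qualifying income is $198,700 + $185,000 = $383,700.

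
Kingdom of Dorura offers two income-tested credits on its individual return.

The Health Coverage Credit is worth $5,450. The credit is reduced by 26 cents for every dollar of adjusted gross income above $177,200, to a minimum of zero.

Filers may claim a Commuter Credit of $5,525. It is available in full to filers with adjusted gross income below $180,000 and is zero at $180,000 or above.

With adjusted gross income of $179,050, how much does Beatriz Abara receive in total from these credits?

Health Coverage Credit: 26% of the $1,850 excess over $177,200 is $481; credit = $5,450 − $481 = $4,969.
Commuter Credit: $179,050 is below the $180,000 cutoff, so the full $5,525 applies.
Total: $4,969 + $5,525 = $10,494.

$10,494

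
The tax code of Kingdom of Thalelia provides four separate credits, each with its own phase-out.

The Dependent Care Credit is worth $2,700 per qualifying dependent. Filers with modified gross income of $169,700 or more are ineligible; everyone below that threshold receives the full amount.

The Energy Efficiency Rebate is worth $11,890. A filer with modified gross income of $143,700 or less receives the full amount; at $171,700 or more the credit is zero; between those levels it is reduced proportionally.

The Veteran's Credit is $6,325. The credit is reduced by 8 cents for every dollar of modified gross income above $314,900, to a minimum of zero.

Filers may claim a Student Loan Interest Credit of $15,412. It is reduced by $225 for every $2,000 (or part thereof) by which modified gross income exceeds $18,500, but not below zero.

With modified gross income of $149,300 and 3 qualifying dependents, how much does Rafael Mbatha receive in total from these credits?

$24,499

Dependent Care Credit: base = 3 × $2,700 = $8,100. $149,300 is below the $169,700 cutoff, so the full $8,100 applies.
Energy Efficiency Rebate: $149,300 is $5,600 into a $28,000 phase-out range, leaving 22,400/28,000 of the credit: $11,890 × 22,400/28,000 = $9,512.
Veteran's Credit: $149,300 is at or below the $314,900 threshold, so the full $6,325 applies.
Student Loan Interest Credit: income exceeds $18,500 by $130,800, which is 66 full-or-partial $2,000 increments; reduction = 66 × $225 = $14,850, leaving $562.
Total: $8,100 + $9,512 + $6,325 + $562 = $24,499.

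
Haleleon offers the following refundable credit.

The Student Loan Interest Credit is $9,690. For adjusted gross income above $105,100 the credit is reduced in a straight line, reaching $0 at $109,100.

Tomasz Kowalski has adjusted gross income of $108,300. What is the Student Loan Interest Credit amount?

Student Loan Interest Credit: $108,300 is $3,200 into a $4,000 phase-out range, leaving 800/4,000 of the credit: $9,690 × 800/4,000 = $1,938.

$1,938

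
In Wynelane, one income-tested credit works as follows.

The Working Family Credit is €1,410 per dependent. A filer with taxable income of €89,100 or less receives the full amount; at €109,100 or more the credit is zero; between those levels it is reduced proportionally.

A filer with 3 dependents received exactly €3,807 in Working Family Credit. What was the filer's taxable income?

€91,100

Full credit = 3 × €1,410 = €4,230.
€3,807 is 3,807/4,230 of the full €4,230, so 423/4,230 of the €20,000 range has been used: income = €89,100 + €20,000 × 423/4,230 = €91,100.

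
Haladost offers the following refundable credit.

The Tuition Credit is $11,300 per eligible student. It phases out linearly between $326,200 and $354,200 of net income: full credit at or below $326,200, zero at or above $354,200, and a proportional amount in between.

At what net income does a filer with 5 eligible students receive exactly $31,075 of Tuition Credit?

$338,800

Full credit = 5 × $11,300 = $56,500.
$31,075 is 31,075/56,500 of the full $56,500, so 25,425/56,500 of the $28,000 range has been used: income = $326,200 + $28,000 × 25,425/56,500 = $338,800.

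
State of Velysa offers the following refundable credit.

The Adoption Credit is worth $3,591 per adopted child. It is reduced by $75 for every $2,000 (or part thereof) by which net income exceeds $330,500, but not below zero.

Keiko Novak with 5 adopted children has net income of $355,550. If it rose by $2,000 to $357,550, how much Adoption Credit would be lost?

$75

At $355,550 — base = 5 × $3,591 = $17,955. income exceeds $330,500 by $25,050, which is 13 full-or-partial $2,000 increments; reduction = 13 × $75 = $975, leaving $16,980.
At $357,550 — base = 5 × $3,591 = $17,955. income exceeds $330,500 by $27,050, which is 14 full-or-partial $2,000 increments; reduction = 14 × $75 = $1,050, leaving $16,905.
Lost: $16,980 − $16,905 = $75.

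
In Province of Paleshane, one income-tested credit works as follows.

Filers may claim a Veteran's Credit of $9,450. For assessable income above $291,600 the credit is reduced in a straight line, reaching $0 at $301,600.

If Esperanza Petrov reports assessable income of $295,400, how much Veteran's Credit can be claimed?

Veteran's Credit: $295,400 is $3,800 into a $10,000 phase-out range, leaving 6,200/10,000 of the credit: $9,450 × 6,200/10,000 = $5,859.

$5,859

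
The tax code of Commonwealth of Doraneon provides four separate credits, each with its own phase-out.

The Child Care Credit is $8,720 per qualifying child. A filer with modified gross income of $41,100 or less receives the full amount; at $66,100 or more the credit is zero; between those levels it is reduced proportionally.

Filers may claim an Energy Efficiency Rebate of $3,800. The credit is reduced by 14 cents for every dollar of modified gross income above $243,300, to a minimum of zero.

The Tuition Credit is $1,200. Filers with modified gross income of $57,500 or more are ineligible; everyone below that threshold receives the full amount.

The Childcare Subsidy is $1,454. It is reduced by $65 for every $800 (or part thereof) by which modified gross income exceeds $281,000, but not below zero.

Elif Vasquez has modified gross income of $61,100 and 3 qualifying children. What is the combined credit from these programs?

$10,486

Child Care Credit: base = 3 × $8,720 = $26,160. $61,100 is $20,000 into a $25,000 phase-out range, leaving 5,000/25,000 of the credit: $26,160 × 5,000/25,000 = $5,232.
Energy Efficiency Rebate: $61,100 is at or below the $243,300 threshold, so the full $3,800 applies.
Tuition Credit: $61,100 meets or exceeds the $57,500 cutoff, so the credit is $0.
Childcare Subsidy: $61,100 is at or below the $281,000 threshold, so the full $1,454 applies.
Total: $5,232 + $3,800 + $0 + $1,454 = $10,486.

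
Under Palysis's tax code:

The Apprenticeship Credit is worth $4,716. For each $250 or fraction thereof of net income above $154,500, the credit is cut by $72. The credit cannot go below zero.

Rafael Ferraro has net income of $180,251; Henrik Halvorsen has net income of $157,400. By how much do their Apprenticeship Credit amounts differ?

Rafael ($180,251): Apprenticeship Credit: income exceeds $154,500 by $25,751 → 104 increments × $72 = $7,488 ≥ base, so the credit is $0.
Henrik ($157,400): Apprenticeship Credit: income exceeds $154,500 by $2,900, which is 12 full-or-partial $250 increments; reduction = 12 × $72 = $864, leaving $3,852.
Difference: |$0 − $3,852| = $3,852.

$3,852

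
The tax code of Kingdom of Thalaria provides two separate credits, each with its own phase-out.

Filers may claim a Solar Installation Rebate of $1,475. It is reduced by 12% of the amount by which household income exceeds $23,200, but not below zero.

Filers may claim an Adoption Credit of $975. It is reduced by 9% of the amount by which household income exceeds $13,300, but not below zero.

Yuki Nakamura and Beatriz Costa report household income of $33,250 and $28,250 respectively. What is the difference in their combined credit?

Yuki ($33,250): Solar Installation Rebate: 12% of the $10,050 excess over $23,200 is $1,206; credit = $1,475 − $1,206 = $269. Adoption Credit: 9% of the $19,950 excess over $13,300 is $1,795.50 ≥ base, so the credit is $0. total $269 + $0 = $269
Beatriz ($28,250): Solar Installation Rebate: 12% of the $5,050 excess over $23,200 is $606; credit = $1,475 − $606 = $869. Adoption Credit: 9% of the $14,950 excess over $13,300 is $1,345.50 ≥ base, so the credit is $0. total $869 + $0 = $869
Difference: |$269 − $869| = $600.

$600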